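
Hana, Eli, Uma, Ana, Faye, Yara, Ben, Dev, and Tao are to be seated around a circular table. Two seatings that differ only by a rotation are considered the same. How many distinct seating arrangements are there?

40320

Seat Hana anywhere (absorbing the rotational symmetry), then permute the other 8: (8)! = 40320.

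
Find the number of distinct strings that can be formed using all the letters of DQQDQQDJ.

280

Letter multiplicities in DQQDQQDJ: D×3, J×1, Q×4.
So there are 8! / (4!·3!) = 280 distinguishable arrangements.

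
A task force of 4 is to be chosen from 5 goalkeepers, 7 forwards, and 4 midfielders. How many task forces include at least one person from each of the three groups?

910

Unrestricted: C(16,4) = 1820 ways to pick any 4 of the 16.
Subtract selections that omit an entire group: no goalkeepers → C(11,4) = 330; no forwards → C(9,4) = 126; no midfielders → C(12,4) = 495.
Add back selections omitting two groups (i.e. drawn from a single group): C(5,4) + C(7,4) + C(4,4) = 41.
By inclusion–exclusion: 1820 − 951 + 41 = 910.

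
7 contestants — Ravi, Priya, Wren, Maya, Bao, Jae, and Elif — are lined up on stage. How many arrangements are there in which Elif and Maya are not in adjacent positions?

There are 7! = 5040 arrangements in all. If Elif and Maya are adjacent, merging them into one block gives 2·(6)! = 1440 arrangements.
Complementary counting: 5040 − 1440 = 3600.

3600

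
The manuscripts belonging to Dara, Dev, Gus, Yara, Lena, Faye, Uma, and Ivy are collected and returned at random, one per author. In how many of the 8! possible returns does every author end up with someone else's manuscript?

14833

This is the derangement count D_8: permutations of 8 items with no fixed point.
By inclusion–exclusion this is Σ_{j=0}^{8} (−1)^j C(8,j)·(8−j)!.
Computing: 40320 − 40320 + 20160 − 6720 + 1680 − 336 + 56 − 8 + 1 = 14833.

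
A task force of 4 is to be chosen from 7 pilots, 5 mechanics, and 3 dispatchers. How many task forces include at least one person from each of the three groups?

630

With no constraint there are C(15,4) = 1365 possible selections.
Subtract selections that omit an entire group: no pilots → C(8,4) = 70; no mechanics → C(10,4) = 210; no dispatchers → C(12,4) = 495.
Add back selections omitting two groups (i.e. drawn from a single group): C(7,4) + C(5,4) + C(3,4) = 40.
By inclusion–exclusion: 1365 − 775 + 40 = 630.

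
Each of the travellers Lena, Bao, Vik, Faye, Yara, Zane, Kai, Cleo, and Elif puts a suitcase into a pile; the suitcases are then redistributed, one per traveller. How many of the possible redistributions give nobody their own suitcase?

This is the derangement count D_9: permutations of 9 items with no fixed point.
By inclusion–exclusion this is Σ_{j=0}^{9} (−1)^j C(9,j)·(9−j)!.
Computing: 362880 − 362880 + 181440 − 60480 + 15120 − 3024 + 504 − 72 + 9 − 1 = 133496.

133496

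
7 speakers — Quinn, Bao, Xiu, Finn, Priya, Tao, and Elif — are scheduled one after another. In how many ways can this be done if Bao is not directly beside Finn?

3600

Of the 7! = 5040 arrangements, those with Bao and Finn adjacent number 2 × 6! = 1440 (treat the pair as a block with 2 internal orders).
Complementary counting: 5040 − 1440 = 3600.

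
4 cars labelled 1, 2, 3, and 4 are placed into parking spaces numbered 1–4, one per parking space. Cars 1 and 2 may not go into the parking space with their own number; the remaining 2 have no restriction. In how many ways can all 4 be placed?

Let Aᵢ (for i ∈ {1, 2}) be the placements that put car i in its forbidden parking space. Any j of these fix j positions, leaving (4−j)! ways to fill the rest, and there are C(2,j) ways to pick which j.
By inclusion–exclusion, the number of valid placements is Σ_{j=0}^{2} (−1)^j C(2,j)·(4−j)!.
Computing: 24 − 12 + 2 = 14.

14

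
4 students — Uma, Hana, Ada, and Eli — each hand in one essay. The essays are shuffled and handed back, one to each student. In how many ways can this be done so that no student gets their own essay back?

Count assignments avoiding every fixed point. For any j of the 4 students fixed to their own essay, the other 4−j can be arranged in (4−j)! ways.
By inclusion–exclusion this is Σ_{j=0}^{4} (−1)^j C(4,j)·(4−j)!.
Computing: 24 − 24 + 12 − 4 + 1 = 9.

9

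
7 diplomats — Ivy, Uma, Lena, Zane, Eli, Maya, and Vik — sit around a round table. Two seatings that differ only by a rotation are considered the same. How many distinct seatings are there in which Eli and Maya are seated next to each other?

Glue Eli and Maya into a block (2 internal orders). Seating 6 units around a circle gives (5)! arrangements.
So 2 × (5)! = 2 × 120 = 240.

240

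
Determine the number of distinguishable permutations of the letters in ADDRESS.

1260

ADDRESS has 7 letters with D appearing twice and S appearing twice.
The number of distinct arrangements is 7!/(2!·2!) = 5040/4 = 1260.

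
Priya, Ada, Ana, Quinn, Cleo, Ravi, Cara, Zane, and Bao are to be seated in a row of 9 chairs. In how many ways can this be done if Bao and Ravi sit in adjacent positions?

80640

Glue Bao and Ravi into one block (2 internal orders), leaving 8 units to arrange in a row.
So the count is 2·(8)! = 80640.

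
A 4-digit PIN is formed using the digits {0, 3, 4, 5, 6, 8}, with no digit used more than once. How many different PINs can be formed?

360

This is a permutation of 4 out of 6: P(6,4) = 6!/2!.
6 × 5 × 4 × 3 = 360.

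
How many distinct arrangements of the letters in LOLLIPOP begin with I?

210

Fix I in the first position and arrange the remaining 7 letters.
Those 7 letters have L appearing 3 times, O appearing twice, and P appearing twice, giving (7)!/(3!·2!·2!) = 210.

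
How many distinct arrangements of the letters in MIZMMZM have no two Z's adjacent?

75

Total arrangements of MIZMMZM: 7!/(4!·2!) = 105.
If the two Z's are adjacent, glue them into one block, leaving 6 items to arrange: (6)!/(4!) = 30 ways.
Subtracting, 105 − 30 = 75 arrangements keep the Z's apart.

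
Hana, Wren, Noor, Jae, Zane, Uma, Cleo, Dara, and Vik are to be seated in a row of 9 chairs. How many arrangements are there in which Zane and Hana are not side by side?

282240

Of the 9! = 362880 arrangements, those with Zane and Hana adjacent number 2 × 8! = 80640 (treat the pair as a block with 2 internal orders).
Complementary counting: 362880 − 80640 = 282240.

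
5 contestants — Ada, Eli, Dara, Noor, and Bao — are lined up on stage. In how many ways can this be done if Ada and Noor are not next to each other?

Of the 5! = 120 arrangements, those with Ada and Noor adjacent number 2 × 4! = 48 (treat the pair as a block with 2 internal orders).
Complementary counting: 120 − 48 = 72.

72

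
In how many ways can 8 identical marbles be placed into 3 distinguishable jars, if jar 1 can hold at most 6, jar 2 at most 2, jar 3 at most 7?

20

Ignoring the caps, the number of non-negative solutions to x_1+…+x_3 = 8 is C(10,2) = 45.
Subtract solutions that violate a single cap (substitute x_i' = x_i − (cap_i+1)): x_1 ≥ 7 gives C(3,2) = 3; x_2 ≥ 3 gives C(7,2) = 21; x_3 ≥ 8 gives C(2,2) = 1. Together 25.
No two caps can be exceeded simultaneously, so the pair terms are all 0.
By inclusion–exclusion the count is 45 − 25 + 0 = 20.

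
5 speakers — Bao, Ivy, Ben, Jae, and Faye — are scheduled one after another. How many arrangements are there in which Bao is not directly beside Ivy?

There are 5! = 120 arrangements in all. If Bao and Ivy are adjacent, merging them into one block gives 2·(4)! = 48 arrangements.
So 120 − 48 = 72 arrangements keep them apart.

72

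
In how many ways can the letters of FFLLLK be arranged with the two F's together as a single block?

20

Treat the 2 copies of F as a single block. The multiset to arrange is then {FF, K, L, L, L}, 5 items in all.
That gives (5)!/(3!) = 20 arrangements.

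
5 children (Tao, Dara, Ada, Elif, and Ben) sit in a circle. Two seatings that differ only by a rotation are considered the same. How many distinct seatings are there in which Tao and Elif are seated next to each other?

Glue Tao and Elif into a block (2 internal orders). Seating 4 units around a circle gives (3)! arrangements.
So 2 × (3)! = 2 × 6 = 12.

12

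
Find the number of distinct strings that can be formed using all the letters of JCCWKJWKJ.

7560

Letter multiplicities in JCCWKJWKJ: C×2, J×3, K×2, W×2.
Dividing 9! = 362880 by 3!·2!·2!·2! = 48 for the repeated letters gives 7560.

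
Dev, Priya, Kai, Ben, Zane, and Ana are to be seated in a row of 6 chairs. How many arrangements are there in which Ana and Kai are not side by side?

Of the 6! = 720 arrangements, those with Ana and Kai adjacent number 2 × 5! = 240 (treat the pair as a block with 2 internal orders).
Complementary counting: 720 − 240 = 480.

480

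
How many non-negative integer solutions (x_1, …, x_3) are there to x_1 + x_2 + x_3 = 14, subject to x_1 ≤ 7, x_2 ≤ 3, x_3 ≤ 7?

Without the upper bounds there are C(16,2) = 120 ways to split 14 among 3 variables.
Subtract solutions that violate a single cap (substitute x_i' = x_i − (cap_i+1)): x_1 ≥ 8 gives C(8,2) = 28; x_2 ≥ 4 gives C(12,2) = 66; x_3 ≥ 8 gives C(8,2) = 28. Together 122.
Add back pairs where two caps are both exceeded: 6 + 0 + 6 = 12.
By inclusion–exclusion the count is 120 − 122 + 12 = 10.

10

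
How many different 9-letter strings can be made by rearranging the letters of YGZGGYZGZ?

1260

Letter multiplicities in YGZGGYZGZ: G×4, Y×2, Z×3.
Dividing 9! = 362880 by 4!·3!·2! = 288 for the repeated letters gives 1260.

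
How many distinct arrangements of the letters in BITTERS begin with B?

360

Fix B in the first position and arrange the remaining 6 letters.
Those 6 letters have T appearing twice, giving (6)!/(2!) = 360.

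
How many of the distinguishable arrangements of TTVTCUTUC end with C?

840

With the last slot taken by C, it remains to arrange the other 8 letters (TTVTUTUC).
Those 8 letters have T appearing 4 times and U appearing twice, giving (8)!/(4!·2!) = 840.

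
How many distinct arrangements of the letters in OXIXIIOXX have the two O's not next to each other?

There are 9!/(4!·3!·2!) = 1260 arrangements of OXIXIIOXX in total.
Arrangements with the O's together: treat OO as one letter, giving (8)!/(4!·3!) = 280.
Subtracting, 1260 − 280 = 980 arrangements keep the O's apart.

980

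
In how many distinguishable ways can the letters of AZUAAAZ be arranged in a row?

105

Letter multiplicities in AZUAAAZ: A×4, U×1, Z×2.
The number of distinct arrangements is 7!/(4!·2!) = 5040/48 = 105.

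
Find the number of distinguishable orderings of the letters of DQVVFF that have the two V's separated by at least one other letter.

120

There are 6!/(2!·2!) = 180 arrangements of DQVVFF in total.
Arrangements with the V's together: treat VV as one letter, giving (5)!/(2!) = 60.
Hence 180 − 60 = 120.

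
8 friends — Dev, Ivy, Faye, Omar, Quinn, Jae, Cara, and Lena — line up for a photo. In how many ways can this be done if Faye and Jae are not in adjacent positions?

Of the 8! = 40320 arrangements, those with Faye and Jae adjacent number 2 × 7! = 10080 (treat the pair as a block with 2 internal orders).
So 40320 − 10080 = 30240 arrangements keep them apart.

30240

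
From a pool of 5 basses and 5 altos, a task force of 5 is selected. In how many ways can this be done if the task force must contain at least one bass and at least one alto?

Total 5-person selections from all 10: C(10,5) = 252.
Selections missing a whole group: no basses → C(5,5) = 1; no altos → C(5,5) = 1.
Both groups omitted at once is impossible, so 252 − 2 = 250.

250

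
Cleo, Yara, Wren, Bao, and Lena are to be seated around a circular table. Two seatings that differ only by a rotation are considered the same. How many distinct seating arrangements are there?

Around a circle, 5 distinct people have 5!/5 = (4)! = 24 rotationally distinct seatings.

24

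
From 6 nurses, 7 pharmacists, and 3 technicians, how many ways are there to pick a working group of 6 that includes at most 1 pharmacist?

966

Split by how many pharmacists are chosen (0 through 1).
Sum: C(7,0)·C(9,6) + C(7,1)·C(9,5) = 84 + 882 = 966.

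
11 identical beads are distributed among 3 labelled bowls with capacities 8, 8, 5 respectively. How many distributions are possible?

45

Without the upper bounds there are C(13,2) = 78 ways to split 11 among 3 bowls.
Subtract solutions that violate a single cap (substitute x_i' = x_i − (cap_i+1)): x_1 ≥ 9 gives C(4,2) = 6; x_2 ≥ 9 gives C(4,2) = 6; x_3 ≥ 6 gives C(7,2) = 21. Together 33.
No two caps can be exceeded simultaneously, so the pair terms are all 0.
By inclusion–exclusion the count is 78 − 33 + 0 = 45.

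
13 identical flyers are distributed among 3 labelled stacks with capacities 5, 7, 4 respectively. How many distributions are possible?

10

By stars and bars, unrestricted non-negative solutions to x_1+…+x_3 = 13 number C(13+2,2) = 105.
Subtract solutions that violate a single cap (substitute x_i' = x_i − (cap_i+1)): x_1 ≥ 6 gives C(9,2) = 36; x_2 ≥ 8 gives C(7,2) = 21; x_3 ≥ 5 gives C(10,2) = 45. Together 102.
Add back pairs where two caps are both exceeded: 0 + 6 + 1 = 7.
By inclusion–exclusion the count is 105 − 102 + 7 = 10.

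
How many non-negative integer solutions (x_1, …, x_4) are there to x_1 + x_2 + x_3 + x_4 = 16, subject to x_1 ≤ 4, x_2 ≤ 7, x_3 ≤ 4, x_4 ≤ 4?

Without the upper bounds there are C(19,3) = 969 ways to split 16 among 4 variables.
Subtract solutions that violate a single cap (substitute x_i' = x_i − (cap_i+1)): x_1 ≥ 5 gives C(14,3) = 364; x_2 ≥ 8 gives C(11,3) = 165; x_3 ≥ 5 gives C(14,3) = 364; x_4 ≥ 5 gives C(14,3) = 364. Together 1257.
Add back pairs where two caps are both exceeded: 20 + 84 + 84 + 20 + 20 + 84 = 312.
Subtract triples: 0 + 0 + 4 + 0 = 4.
By inclusion–exclusion the count is 969 − 1257 + 312 − 4 = 20.

20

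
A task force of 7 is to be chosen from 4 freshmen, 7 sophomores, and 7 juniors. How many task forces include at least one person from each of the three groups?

27734

Total 7-person selections from all 18: C(18,7) = 31824.
Selections missing a whole group: no freshmen → C(14,7) = 3432; no sophomores → C(11,7) = 330; no juniors → C(11,7) = 330.
Add back selections omitting two groups (i.e. drawn from a single group): C(4,7) + C(7,7) + C(7,7) = 2.
By inclusion–exclusion: 31824 − 4092 + 2 = 27734.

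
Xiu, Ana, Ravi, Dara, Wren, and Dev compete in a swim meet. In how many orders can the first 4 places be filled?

There are 6 choices for 1st place, 5 for 2nd, and so on down to 3 for position 4.
That gives 6 × 5 × 4 × 3 = 360.

360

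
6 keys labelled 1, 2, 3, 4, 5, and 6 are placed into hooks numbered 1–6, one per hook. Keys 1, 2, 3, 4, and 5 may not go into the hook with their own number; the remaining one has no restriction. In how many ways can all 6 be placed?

Let Aᵢ (for 1 ≤ i ≤ 5) be the placements that put key i in its forbidden hook. Any j of these fix j positions, leaving (6−j)! ways to fill the rest, and there are C(5,j) ways to pick which j.
By inclusion–exclusion, the number of valid placements is Σ_{j=0}^{5} (−1)^j C(5,j)·(6−j)!.
Computing: 720 − 600 + 240 − 60 + 10 − 1 = 309.

309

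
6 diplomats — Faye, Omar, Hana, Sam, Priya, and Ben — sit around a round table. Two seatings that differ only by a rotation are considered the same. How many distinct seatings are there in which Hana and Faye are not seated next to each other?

72

All circular seatings of 6 people number (5)! = 120.
Seatings with Hana beside Faye: treat them as a block with 2 internal orders, giving 2 × (4)! = 48.
Subtracting, 120 − 48 = 72.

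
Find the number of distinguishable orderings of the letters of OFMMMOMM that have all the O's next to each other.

42

Treat the 2 copies of O as a single block. The multiset to arrange is then {OO, F, M, M, M, M, M}, 7 items in all.
That gives (7)!/(5!) = 42 arrangements.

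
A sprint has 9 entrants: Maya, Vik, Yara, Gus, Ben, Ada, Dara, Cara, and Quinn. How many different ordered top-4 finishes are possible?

This is an ordered selection of 4 from 9: P(9,4).
That gives 9 × 8 × 7 × 6 = 3024.

3024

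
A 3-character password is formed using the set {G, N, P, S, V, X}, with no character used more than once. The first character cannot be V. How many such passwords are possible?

100

The first character has 6−1 = 5 choices (anything except V).
The remaining 2 characters are filled from the other 5 symbols without repetition: 5 × 4 = 20.
Total: 5 × 20 = 100.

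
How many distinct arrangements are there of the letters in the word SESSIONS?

1680

SESSIONS has 8 letters with S appearing 4 times.
Dividing 8! = 40320 by 4! = 24 for the repeated letters gives 1680.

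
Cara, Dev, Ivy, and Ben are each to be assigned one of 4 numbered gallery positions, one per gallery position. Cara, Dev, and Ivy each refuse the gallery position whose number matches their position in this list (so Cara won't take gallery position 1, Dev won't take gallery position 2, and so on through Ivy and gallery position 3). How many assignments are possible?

Let Aᵢ (for i ∈ {1, 2, 3}) be the placements that put person i in their forbidden gallery position. Any j of these fix j positions, leaving (4−j)! ways to fill the rest, and there are C(3,j) ways to pick which j.
By inclusion–exclusion, the number of valid placements is Σ_{j=0}^{3} (−1)^j C(3,j)·(4−j)!.
Computing: 24 − 18 + 6 − 1 = 11.

11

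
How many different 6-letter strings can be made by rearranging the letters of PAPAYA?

PAPAYA has 6 letters with A appearing 3 times and P appearing twice.
So there are 6! / (3!·2!) = 60 distinguishable arrangements.

60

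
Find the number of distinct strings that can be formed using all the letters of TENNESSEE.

TENNESSEE has 9 letters with E appearing 4 times, N appearing twice, and S appearing twice.
So there are 9! / (4!·2!·2!) = 3780 distinguishable arrangements.

3780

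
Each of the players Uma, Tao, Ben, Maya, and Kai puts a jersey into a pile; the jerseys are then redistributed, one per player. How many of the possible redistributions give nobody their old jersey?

Let Aᵢ be the assignments in which player i gets their old jersey. We want the size of the complement of A₁∪…∪A_5.
By inclusion–exclusion this is Σ_{j=0}^{5} (−1)^j C(5,j)·(5−j)!.
Computing: 120 − 120 + 60 − 20 + 5 − 1 = 44.

44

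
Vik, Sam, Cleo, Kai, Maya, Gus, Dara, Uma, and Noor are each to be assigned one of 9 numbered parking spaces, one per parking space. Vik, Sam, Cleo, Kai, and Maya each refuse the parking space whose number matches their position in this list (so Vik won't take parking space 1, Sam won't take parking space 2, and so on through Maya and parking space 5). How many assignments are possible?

205056

Let Aᵢ (for 1 ≤ i ≤ 5) be the placements that put person i in their forbidden parking space. Any j of these fix j positions, leaving (9−j)! ways to fill the rest, and there are C(5,j) ways to pick which j.
By inclusion–exclusion, the number of valid placements is Σ_{j=0}^{5} (−1)^j C(5,j)·(9−j)!.
Computing: 362880 − 201600 + 50400 − 7200 + 600 − 24 = 205056.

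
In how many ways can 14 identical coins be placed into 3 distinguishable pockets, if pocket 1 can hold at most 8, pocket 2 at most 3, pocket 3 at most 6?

10

Without the upper bounds there are C(16,2) = 120 ways to split 14 among 3 pockets.
Subtract solutions that violate a single cap (substitute x_i' = x_i − (cap_i+1)): x_1 ≥ 9 gives C(7,2) = 21; x_2 ≥ 4 gives C(12,2) = 66; x_3 ≥ 7 gives C(9,2) = 36. Together 123.
Add back pairs where two caps are both exceeded: 3 + 0 + 10 = 13.
By inclusion–exclusion the count is 120 − 123 + 13 = 10.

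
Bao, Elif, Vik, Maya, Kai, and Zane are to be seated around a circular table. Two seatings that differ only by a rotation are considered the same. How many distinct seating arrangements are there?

120

Seat Bao anywhere (absorbing the rotational symmetry), then permute the other 5: (5)! = 120.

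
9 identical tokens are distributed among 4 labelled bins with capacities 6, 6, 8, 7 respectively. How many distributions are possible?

Ignoring the caps, the number of non-negative solutions to x_1+…+x_4 = 9 is C(12,3) = 220.
Subtract solutions that violate a single cap (substitute x_i' = x_i − (cap_i+1)): x_1 ≥ 7 gives C(5,3) = 10; x_2 ≥ 7 gives C(5,3) = 10; x_3 ≥ 9 gives C(3,3) = 1; x_4 ≥ 8 gives C(4,3) = 4. Together 25.
No two caps can be exceeded simultaneously, so the pair terms are all 0.
By inclusion–exclusion the count is 220 − 25 + 0 = 195.

195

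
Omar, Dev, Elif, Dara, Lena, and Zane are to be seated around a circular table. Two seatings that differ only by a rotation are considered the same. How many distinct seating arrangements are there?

120

Fix one person's seat to break rotational symmetry; the remaining 5 people can be arranged in (5)! = 120 ways.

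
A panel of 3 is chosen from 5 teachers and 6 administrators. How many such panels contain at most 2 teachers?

Split by how many teachers are chosen (0 through 2).
Sum: C(5,0)·C(6,3) + C(5,1)·C(6,2) + C(5,2)·C(6,1) = 20 + 75 + 60 = 155.

155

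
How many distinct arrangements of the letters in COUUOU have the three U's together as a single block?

12

Treat the 3 copies of U as a single block. The multiset to arrange is then {UUU, C, O, O}, 4 items in all.
That gives (4)!/(2!) = 12 arrangements.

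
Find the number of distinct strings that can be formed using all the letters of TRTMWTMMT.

Letter multiplicities in TRTMWTMMT: M×3, R×1, T×4, W×1.
The number of distinct arrangements is 9!/(4!·3!) = 362880/144 = 2520.

2520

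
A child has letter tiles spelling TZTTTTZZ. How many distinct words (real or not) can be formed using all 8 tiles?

56

The 8 letters of TZTTTTZZ have repeats: T appearing 5 times and Z appearing 3 times.
So there are 8! / (5!·3!) = 56 distinguishable arrangements.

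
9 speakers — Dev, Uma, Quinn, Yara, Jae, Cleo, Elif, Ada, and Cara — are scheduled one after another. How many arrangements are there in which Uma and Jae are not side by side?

Of the 9! = 362880 arrangements, those with Uma and Jae adjacent number 2 × 8! = 80640 (treat the pair as a block with 2 internal orders).
Complementary counting: 362880 − 80640 = 282240.

282240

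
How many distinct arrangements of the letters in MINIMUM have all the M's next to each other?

60

Treat the 3 copies of M as a single block. The multiset to arrange is then {MMM, I, I, N, U}, 5 items in all.
That gives (5)!/(2!) = 60 arrangements.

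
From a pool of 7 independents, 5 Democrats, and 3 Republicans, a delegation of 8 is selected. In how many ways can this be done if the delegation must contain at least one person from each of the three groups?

Total 8-person selections from all 15: C(15,8) = 6435.
Subtract selections that omit an entire group: no independents → C(8,8) = 1; no Democrats → C(10,8) = 45; no Republicans → C(12,8) = 495.
Add back selections omitting two groups (i.e. drawn from a single group): C(7,8) + C(5,8) + C(3,8) = 0.
By inclusion–exclusion: 6435 − 541 + 0 = 5894.

5894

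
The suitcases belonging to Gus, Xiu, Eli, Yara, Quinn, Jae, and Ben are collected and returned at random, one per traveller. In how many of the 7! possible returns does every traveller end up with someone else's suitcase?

1854

This is the derangement count D_7: permutations of 7 items with no fixed point.
By inclusion–exclusion this is Σ_{j=0}^{7} (−1)^j C(7,j)·(7−j)!.
Computing: 5040 − 5040 + 2520 − 840 + 210 − 42 + 7 − 1 = 1854.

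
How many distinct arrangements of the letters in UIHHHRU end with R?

With the last slot taken by R, it remains to arrange the other 6 letters (UIHHHU).
Those 6 letters have H appearing 3 times and U appearing twice, giving (6)!/(3!·2!) = 60.

60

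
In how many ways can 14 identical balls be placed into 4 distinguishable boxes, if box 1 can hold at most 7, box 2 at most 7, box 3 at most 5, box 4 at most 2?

Ignoring the caps, the number of non-negative solutions to x_1+…+x_4 = 14 is C(17,3) = 680.
Subtract solutions that violate a single cap (substitute x_i' = x_i − (cap_i+1)): x_1 ≥ 8 gives C(9,3) = 84; x_2 ≥ 8 gives C(9,3) = 84; x_3 ≥ 6 gives C(11,3) = 165; x_4 ≥ 3 gives C(14,3) = 364. Together 697.
Add back pairs where two caps are both exceeded: 0 + 1 + 20 + 1 + 20 + 56 = 98.
By inclusion–exclusion the count is 680 − 697 + 98 = 81.

81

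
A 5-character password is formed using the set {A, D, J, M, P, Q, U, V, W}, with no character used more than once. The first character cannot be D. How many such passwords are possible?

13440

The first character has 9−1 = 8 choices (anything except D).
The remaining 4 characters are filled from the other 8 symbols without repetition: 8 × 7 × 6 × 5 = 1680.
Total: 8 × 1680 = 13440.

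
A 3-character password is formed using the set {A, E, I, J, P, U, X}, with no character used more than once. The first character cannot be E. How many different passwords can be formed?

The first character has 7−1 = 6 choices (anything except E).
The remaining 2 characters are filled from the other 6 symbols without repetition: 6 × 5 = 30.
Total: 6 × 30 = 180.

180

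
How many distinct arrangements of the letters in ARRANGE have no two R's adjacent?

Total arrangements of ARRANGE: 7!/(2!·2!) = 1260.
Arrangements with the R's together: treat RR as one letter, giving (6)!/(2!) = 360.
Hence 1260 − 360 = 900.

900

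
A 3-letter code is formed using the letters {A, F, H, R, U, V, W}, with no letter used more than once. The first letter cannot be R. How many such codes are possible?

180

The first letter has 7−1 = 6 choices (anything except R).
The remaining 2 letters are filled from the other 6 symbols without repetition: 6 × 5 = 30.
Total: 6 × 30 = 180.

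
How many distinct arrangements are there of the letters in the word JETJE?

JETJE has 5 letters with E appearing twice and J appearing twice.
Dividing 5! = 120 by 2!·2! = 4 for the repeated letters gives 30.

30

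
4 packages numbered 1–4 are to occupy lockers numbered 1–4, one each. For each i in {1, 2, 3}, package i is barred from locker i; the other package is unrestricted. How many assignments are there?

Let Aᵢ (for i ∈ {1, 2, 3}) be the placements that put package i in its forbidden locker. Any j of these fix j positions, leaving (4−j)! ways to fill the rest, and there are C(3,j) ways to pick which j.
By inclusion–exclusion, the number of valid placements is Σ_{j=0}^{3} (−1)^j C(3,j)·(4−j)!.
Computing: 24 − 18 + 6 − 1 = 11.

11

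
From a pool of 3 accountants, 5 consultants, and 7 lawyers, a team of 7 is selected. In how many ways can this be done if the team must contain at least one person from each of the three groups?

Total 7-person selections from all 15: C(15,7) = 6435.
Selections missing a whole group: no accountants → C(12,7) = 792; no consultants → C(10,7) = 120; no lawyers → C(8,7) = 8.
Add back selections omitting two groups (i.e. drawn from a single group): C(3,7) + C(5,7) + C(7,7) = 1.
By inclusion–exclusion: 6435 − 920 + 1 = 5516.

5516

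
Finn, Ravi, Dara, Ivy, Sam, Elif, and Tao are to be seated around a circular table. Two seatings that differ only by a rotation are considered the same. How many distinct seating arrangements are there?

Seat Finn anywhere (absorbing the rotational symmetry), then permute the other 6: (6)! = 720.

720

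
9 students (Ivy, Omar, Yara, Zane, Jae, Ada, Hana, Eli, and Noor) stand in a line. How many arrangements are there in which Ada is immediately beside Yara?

Glue Ada and Yara into one block (2 internal orders), leaving 8 units to arrange in a row.
So the count is 2·(8)! = 80640.

80640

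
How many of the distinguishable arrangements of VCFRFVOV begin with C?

Fix C in the first position and arrange the remaining 7 letters.
Those 7 letters have F appearing twice and V appearing 3 times, giving (7)!/(3!·2!) = 420.

420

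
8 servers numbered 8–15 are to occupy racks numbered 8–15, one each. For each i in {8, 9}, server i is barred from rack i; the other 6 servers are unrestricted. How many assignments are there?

Let Aᵢ (for i ∈ {8, 9}) be the placements that put server i in its forbidden rack. Any j of these fix j positions, leaving (8−j)! ways to fill the rest, and there are C(2,j) ways to pick which j.
By inclusion–exclusion, the number of valid placements is Σ_{j=0}^{2} (−1)^j C(2,j)·(8−j)!.
Computing: 40320 − 10080 + 720 = 30960.

30960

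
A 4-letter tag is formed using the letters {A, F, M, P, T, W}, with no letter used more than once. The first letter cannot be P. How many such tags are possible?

The first letter has 6−1 = 5 choices (anything except P).
The remaining 3 letters are filled from the other 5 symbols without repetition: 5 × 4 × 3 = 60.
Total: 5 × 60 = 300.

300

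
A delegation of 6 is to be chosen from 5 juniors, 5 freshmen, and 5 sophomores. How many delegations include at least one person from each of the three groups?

Unrestricted: C(15,6) = 5005 ways to pick any 6 of the 15.
Subtract selections that omit an entire group: no juniors → C(10,6) = 210; no freshmen → C(10,6) = 210; no sophomores → C(10,6) = 210.
Add back selections omitting two groups (i.e. drawn from a single group): C(5,6) + C(5,6) + C(5,6) = 0.
By inclusion–exclusion: 5005 − 630 + 0 = 4375.

4375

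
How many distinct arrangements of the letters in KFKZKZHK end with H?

105

Fix H in the last position and arrange the remaining 7 letters.
Those 7 letters have K appearing 4 times and Z appearing twice, giving (7)!/(4!·2!) = 105.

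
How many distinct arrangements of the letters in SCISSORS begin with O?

210

Fix O in the first position and arrange the remaining 7 letters.
Those 7 letters have S appearing 4 times, giving (7)!/(4!) = 210.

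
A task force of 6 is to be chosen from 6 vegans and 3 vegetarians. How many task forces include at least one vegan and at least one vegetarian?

83

Total 6-person selections from all 9: C(9,6) = 84.
Subtract selections that omit an entire group: no vegans → C(3,6) = 0; no vegetarians → C(6,6) = 1.
Both groups omitted at once is impossible, so 84 − 1 = 83.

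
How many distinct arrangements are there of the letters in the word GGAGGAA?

The 7 letters of GGAGGAA have repeats: A appearing 3 times and G appearing 4 times.
So there are 7! / (4!·3!) = 35 distinguishable arrangements.

35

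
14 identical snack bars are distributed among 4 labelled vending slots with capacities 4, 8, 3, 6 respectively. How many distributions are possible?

89

Ignoring the caps, the number of non-negative solutions to x_1+…+x_4 = 14 is C(17,3) = 680.
Subtract solutions that violate a single cap (substitute x_i' = x_i − (cap_i+1)): x_1 ≥ 5 gives C(12,3) = 220; x_2 ≥ 9 gives C(8,3) = 56; x_3 ≥ 4 gives C(13,3) = 286; x_4 ≥ 7 gives C(10,3) = 120. Together 682.
Add back pairs where two caps are both exceeded: 1 + 56 + 10 + 4 + 0 + 20 = 91.
By inclusion–exclusion the count is 680 − 682 + 91 = 89.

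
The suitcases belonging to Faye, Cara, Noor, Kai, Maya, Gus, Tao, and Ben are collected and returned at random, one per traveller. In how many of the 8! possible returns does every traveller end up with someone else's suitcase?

Count assignments avoiding every fixed point. For any j of the 8 travellers fixed to their own suitcase, the other 8−j can be arranged in (8−j)! ways.
By inclusion–exclusion this is Σ_{j=0}^{8} (−1)^j C(8,j)·(8−j)!.
Computing: 40320 − 40320 + 20160 − 6720 + 1680 − 336 + 56 − 8 + 1 = 14833.

14833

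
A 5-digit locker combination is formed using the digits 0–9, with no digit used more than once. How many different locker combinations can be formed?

30240

With no repetition, fill the 5 digits in order: 10 choices, then 9, down to 6.
That product is 10 × 9 × 8 × 7 × 6 = 30240.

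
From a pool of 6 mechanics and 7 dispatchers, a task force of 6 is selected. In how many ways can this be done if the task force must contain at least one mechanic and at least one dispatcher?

1708

With no constraint there are C(13,6) = 1716 possible selections.
Subtract selections that omit an entire group: no mechanics → C(7,6) = 7; no dispatchers → C(6,6) = 1.
Both groups omitted at once is impossible, so 1716 − 8 = 1708.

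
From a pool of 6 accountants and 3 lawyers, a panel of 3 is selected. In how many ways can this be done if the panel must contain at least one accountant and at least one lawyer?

With no constraint there are C(9,3) = 84 possible selections.
Selections missing a whole group: no accountants → C(3,3) = 1; no lawyers → C(6,3) = 20.
Both groups omitted at once is impossible, so 84 − 21 = 63.

63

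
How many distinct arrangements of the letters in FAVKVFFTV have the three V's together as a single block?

840

Treat the 3 copies of V as a single block. The multiset to arrange is then {VVV, A, F, F, F, K, T}, 7 items in all.
That gives (7)!/(3!) = 840 arrangements.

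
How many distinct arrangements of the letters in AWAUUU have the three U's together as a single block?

12

Treat the 3 copies of U as a single block. The multiset to arrange is then {UUU, A, A, W}, 4 items in all.
That gives (4)!/(2!) = 12 arrangements.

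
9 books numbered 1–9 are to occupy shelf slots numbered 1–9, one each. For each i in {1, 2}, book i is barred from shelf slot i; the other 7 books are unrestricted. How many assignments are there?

Let Aᵢ (for i ∈ {1, 2}) be the placements that put book i in its forbidden shelf slot. Any j of these fix j positions, leaving (9−j)! ways to fill the rest, and there are C(2,j) ways to pick which j.
By inclusion–exclusion, the number of valid placements is Σ_{j=0}^{2} (−1)^j C(2,j)·(9−j)!.
Computing: 362880 − 80640 + 5040 = 287280.

287280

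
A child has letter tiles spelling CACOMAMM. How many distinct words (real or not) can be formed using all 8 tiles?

CACOMAMM has 8 letters with A appearing twice, C appearing twice, and M appearing 3 times.
So there are 8! / (3!·2!·2!) = 1680 distinguishable arrangements.

1680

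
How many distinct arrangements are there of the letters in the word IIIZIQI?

42

IIIZIQI has 7 letters with I appearing 5 times.
The number of distinct arrangements is 7!/(5!) = 5040/120 = 42.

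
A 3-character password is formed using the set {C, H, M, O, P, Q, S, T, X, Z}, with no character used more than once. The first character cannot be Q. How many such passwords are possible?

648

The first character has 10−1 = 9 choices (anything except Q).
The remaining 2 characters are filled from the other 9 symbols without repetition: 9 × 8 = 72.
Total: 9 × 72 = 648.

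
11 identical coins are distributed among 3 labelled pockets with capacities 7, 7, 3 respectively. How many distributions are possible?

Without the upper bounds there are C(13,2) = 78 ways to split 11 among 3 pockets.
Subtract solutions that violate a single cap (substitute x_i' = x_i − (cap_i+1)): x_1 ≥ 8 gives C(5,2) = 10; x_2 ≥ 8 gives C(5,2) = 10; x_3 ≥ 4 gives C(9,2) = 36. Together 56.
No two caps can be exceeded simultaneously, so the pair terms are all 0.
By inclusion–exclusion the count is 78 − 56 + 0 = 22.

22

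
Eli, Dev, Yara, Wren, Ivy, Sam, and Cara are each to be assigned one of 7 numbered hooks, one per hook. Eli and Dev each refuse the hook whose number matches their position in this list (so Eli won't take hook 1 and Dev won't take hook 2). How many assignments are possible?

Let Aᵢ (for i ∈ {1, 2}) be the placements that put person i in their forbidden hook. Any j of these fix j positions, leaving (7−j)! ways to fill the rest, and there are C(2,j) ways to pick which j.
By inclusion–exclusion, the number of valid placements is Σ_{j=0}^{2} (−1)^j C(2,j)·(7−j)!.
Computing: 5040 − 1440 + 120 = 3720.

3720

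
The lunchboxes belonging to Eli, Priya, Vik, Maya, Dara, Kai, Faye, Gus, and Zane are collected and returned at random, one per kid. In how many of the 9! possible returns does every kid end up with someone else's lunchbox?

133496

Let Aᵢ be the assignments in which kid i gets their own lunchbox. We want the size of the complement of A₁∪…∪A_9.
By inclusion–exclusion this is Σ_{j=0}^{9} (−1)^j C(9,j)·(9−j)!.
Computing: 362880 − 362880 + 181440 − 60480 + 15120 − 3024 + 504 − 72 + 9 − 1 = 133496.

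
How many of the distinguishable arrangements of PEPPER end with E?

Fix E in the last position and arrange the remaining 5 letters.
Those 5 letters have P appearing 3 times, giving (5)!/(3!) = 20.

20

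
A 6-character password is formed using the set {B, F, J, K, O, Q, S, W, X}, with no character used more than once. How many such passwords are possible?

60480

Choose and order 6 of the 9 symbols: the first character has 9 options, the next 8, and so on down to 4.
That product is 9 × 8 × 7 × 6 × 5 × 4 = 60480.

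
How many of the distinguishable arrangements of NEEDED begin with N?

10

Fix N in the first position and arrange the remaining 5 letters.
Those 5 letters have D appearing twice and E appearing 3 times, giving (5)!/(3!·2!) = 10.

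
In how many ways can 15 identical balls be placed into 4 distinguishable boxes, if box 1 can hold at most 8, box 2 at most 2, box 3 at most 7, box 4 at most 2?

27

Ignoring the caps, the number of non-negative solutions to x_1+…+x_4 = 15 is C(18,3) = 816.
Subtract solutions that violate a single cap (substitute x_i' = x_i − (cap_i+1)): x_1 ≥ 9 gives C(9,3) = 84; x_2 ≥ 3 gives C(15,3) = 455; x_3 ≥ 8 gives C(10,3) = 120; x_4 ≥ 3 gives C(15,3) = 455. Together 1114.
Add back pairs where two caps are both exceeded: 20 + 0 + 20 + 35 + 220 + 35 = 330.
Subtract triples: 0 + 1 + 0 + 4 = 5.
By inclusion–exclusion the count is 816 − 1114 + 330 − 5 = 27.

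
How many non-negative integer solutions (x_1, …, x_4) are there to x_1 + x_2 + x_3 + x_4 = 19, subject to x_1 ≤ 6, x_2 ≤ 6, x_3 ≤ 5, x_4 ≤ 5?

By stars and bars, unrestricted non-negative solutions to x_1+…+x_4 = 19 number C(19+3,3) = 1540.
Subtract solutions that violate a single cap (substitute x_i' = x_i − (cap_i+1)): x_1 ≥ 7 gives C(15,3) = 455; x_2 ≥ 7 gives C(15,3) = 455; x_3 ≥ 6 gives C(16,3) = 560; x_4 ≥ 6 gives C(16,3) = 560. Together 2030.
Add back pairs where two caps are both exceeded: 56 + 84 + 84 + 84 + 84 + 120 = 512.
Subtract triples: 0 + 0 + 1 + 1 = 2.
By inclusion–exclusion the count is 1540 − 2030 + 512 − 2 = 20.

20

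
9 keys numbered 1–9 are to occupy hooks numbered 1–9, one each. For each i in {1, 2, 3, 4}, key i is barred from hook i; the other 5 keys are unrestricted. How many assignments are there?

Let Aᵢ (for 1 ≤ i ≤ 4) be the placements that put key i in its forbidden hook. Any j of these fix j positions, leaving (9−j)! ways to fill the rest, and there are C(4,j) ways to pick which j.
By inclusion–exclusion, the number of valid placements is Σ_{j=0}^{4} (−1)^j C(4,j)·(9−j)!.
Computing: 362880 − 161280 + 30240 − 2880 + 120 = 229080.

229080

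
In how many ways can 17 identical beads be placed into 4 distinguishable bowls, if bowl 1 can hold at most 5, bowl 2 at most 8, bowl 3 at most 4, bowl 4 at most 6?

Ignoring the caps, the number of non-negative solutions to x_1+…+x_4 = 17 is C(20,3) = 1140.
Subtract solutions that violate a single cap (substitute x_i' = x_i − (cap_i+1)): x_1 ≥ 6 gives C(14,3) = 364; x_2 ≥ 9 gives C(11,3) = 165; x_3 ≥ 5 gives C(15,3) = 455; x_4 ≥ 7 gives C(13,3) = 286. Together 1270.
Add back pairs where two caps are both exceeded: 10 + 84 + 35 + 20 + 4 + 56 = 209.
By inclusion–exclusion the count is 1140 − 1270 + 209 = 79.

79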